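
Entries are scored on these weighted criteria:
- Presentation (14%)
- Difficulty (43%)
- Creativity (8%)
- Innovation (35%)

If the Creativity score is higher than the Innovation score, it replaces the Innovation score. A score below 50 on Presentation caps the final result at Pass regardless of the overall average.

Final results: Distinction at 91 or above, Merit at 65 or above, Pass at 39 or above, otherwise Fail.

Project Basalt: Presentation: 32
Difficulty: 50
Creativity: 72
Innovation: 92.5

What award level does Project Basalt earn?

Pass

Creativity (72) ≤ Innovation (92.5), so Innovation stays at 92.5.
Presentation score 32 < 50: minimum not met.
Weighted total:
  Presentation 32 × 0.14 = 4.48
  Difficulty 50 × 0.43 = 21.5
  Creativity 72 × 0.08 = 5.76
  Innovation 92.5 × 0.35 = 32.375
Sum = 64.115
64.115 would be Pass; cap at Pass applies → Pass.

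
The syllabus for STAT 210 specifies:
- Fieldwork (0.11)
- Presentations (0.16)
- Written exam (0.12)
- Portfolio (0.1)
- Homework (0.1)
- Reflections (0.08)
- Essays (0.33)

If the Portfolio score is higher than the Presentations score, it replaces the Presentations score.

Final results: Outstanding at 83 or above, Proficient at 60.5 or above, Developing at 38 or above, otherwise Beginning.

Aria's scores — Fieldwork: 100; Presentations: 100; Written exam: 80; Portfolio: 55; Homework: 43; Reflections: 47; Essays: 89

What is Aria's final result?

Proficient

Portfolio (55) ≤ Presentations (100), so Presentations stays at 100.
Weighted total:
  Fieldwork 100 × 0.11 = 11
  Presentations 100 × 0.16 = 16
  Written exam 80 × 0.12 = 9.6
  Portfolio 55 × 0.1 = 5.5
  Homework 43 × 0.1 = 4.3
  Reflections 47 × 0.08 = 3.76
  Essays 89 × 0.33 = 29.37
Sum = 79.53
79.53 is ≥ 60.5 and < 83 → Proficient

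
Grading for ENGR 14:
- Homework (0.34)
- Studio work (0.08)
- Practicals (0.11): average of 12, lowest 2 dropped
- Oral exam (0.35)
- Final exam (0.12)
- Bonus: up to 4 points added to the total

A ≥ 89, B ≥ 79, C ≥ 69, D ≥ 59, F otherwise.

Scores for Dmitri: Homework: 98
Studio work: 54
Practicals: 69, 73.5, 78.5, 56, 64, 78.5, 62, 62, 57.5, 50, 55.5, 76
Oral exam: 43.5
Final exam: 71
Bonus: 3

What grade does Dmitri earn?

C

Practicals: drop 50, 55.5 → average of remaining 10 = 677/10 = 67.7
Weighted total:
  Homework 98 × 0.34 = 33.32
  Studio work 54 × 0.08 = 4.32
  Practicals 67.7 × 0.11 = 7.447
  Oral exam 43.5 × 0.35 = 15.225
  Final exam 71 × 0.12 = 8.52
Sum = 68.832
Bonus: 68.832 + 3 = 71.832
71.832 is ≥ 69 and < 79 → C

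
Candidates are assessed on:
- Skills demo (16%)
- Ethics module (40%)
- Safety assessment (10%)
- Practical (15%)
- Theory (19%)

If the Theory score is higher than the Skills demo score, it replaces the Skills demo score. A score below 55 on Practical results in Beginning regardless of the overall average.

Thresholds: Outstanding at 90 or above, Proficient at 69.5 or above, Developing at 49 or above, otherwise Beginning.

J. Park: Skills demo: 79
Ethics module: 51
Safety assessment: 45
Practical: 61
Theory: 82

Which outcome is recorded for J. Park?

Developing

Theory (82) > Skills demo (79), so Skills demo counts as 82.
Practical score 61 ≥ 55: minimum met.
Weighted total:
  Skills demo 82 × 0.16 = 13.12
  Ethics module 51 × 0.4 = 20.4
  Safety assessment 45 × 0.1 = 4.5
  Practical 61 × 0.15 = 9.15
  Theory 82 × 0.19 = 15.58
Sum = 62.75
62.75 is ≥ 49 and < 69.5 → Developing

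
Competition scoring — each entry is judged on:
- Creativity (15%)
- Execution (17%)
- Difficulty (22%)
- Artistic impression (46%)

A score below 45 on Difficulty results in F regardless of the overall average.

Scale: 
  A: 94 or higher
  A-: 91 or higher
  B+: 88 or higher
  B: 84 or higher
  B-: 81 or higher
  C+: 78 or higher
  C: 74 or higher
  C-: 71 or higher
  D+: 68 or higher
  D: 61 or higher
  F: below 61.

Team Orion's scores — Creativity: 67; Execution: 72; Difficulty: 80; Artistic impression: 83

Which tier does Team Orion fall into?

C+

Difficulty score 80 ≥ 45: minimum met.
Weighted total:
  Creativity 67 × 0.15 = 10.05
  Execution 72 × 0.17 = 12.24
  Difficulty 80 × 0.22 = 17.6
  Artistic impression 83 × 0.46 = 38.18
Sum = 78.07
78.07 is ≥ 78 and < 81 → C+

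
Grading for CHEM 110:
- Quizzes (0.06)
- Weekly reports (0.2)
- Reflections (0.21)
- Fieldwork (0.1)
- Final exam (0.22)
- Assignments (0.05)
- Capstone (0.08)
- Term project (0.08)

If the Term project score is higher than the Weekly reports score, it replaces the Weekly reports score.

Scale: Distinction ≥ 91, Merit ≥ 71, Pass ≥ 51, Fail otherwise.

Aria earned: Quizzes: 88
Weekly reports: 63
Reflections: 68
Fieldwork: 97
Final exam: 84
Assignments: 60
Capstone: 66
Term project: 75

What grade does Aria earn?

Merit

Term project (75) > Weekly reports (63), so Weekly reports counts as 75.
Weighted total:
  Quizzes 88 × 0.06 = 5.28
  Weekly reports 75 × 0.2 = 15
  Reflections 68 × 0.21 = 14.28
  Fieldwork 97 × 0.1 = 9.7
  Final exam 84 × 0.22 = 18.48
  Assignments 60 × 0.05 = 3
  Capstone 66 × 0.08 = 5.28
  Term project 75 × 0.08 = 6
Sum = 77.02
77.02 is ≥ 71 and < 91 → Merit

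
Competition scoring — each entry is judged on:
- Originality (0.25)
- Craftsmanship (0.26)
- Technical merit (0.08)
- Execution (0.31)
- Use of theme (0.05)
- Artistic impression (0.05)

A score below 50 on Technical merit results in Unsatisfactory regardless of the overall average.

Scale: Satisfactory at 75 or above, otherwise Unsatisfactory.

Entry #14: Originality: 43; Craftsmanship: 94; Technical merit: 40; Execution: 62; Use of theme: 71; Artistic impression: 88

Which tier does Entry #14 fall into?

Unsatisfactory

Technical merit score 40 < 50: minimum not met.
Weighted total:
  Originality 43 × 0.25 = 10.75
  Craftsmanship 94 × 0.26 = 24.44
  Technical merit 40 × 0.08 = 3.2
  Execution 62 × 0.31 = 19.22
  Use of theme 71 × 0.05 = 3.55
  Artistic impression 88 × 0.05 = 4.4
Sum = 65.56
Because the Technical merit minimum was not met, the result is Unsatisfactory.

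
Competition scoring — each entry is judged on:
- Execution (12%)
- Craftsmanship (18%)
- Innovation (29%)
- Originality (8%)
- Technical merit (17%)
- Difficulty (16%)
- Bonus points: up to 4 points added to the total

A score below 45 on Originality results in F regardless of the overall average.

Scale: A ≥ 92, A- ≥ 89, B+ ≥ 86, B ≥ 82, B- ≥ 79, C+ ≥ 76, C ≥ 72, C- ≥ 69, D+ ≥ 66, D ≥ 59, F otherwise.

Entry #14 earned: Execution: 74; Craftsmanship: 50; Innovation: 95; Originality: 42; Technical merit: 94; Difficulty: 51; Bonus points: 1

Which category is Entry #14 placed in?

F

Originality score 42 < 45: minimum not met.
Weighted total:
  Execution 74 × 0.12 = 8.88
  Craftsmanship 50 × 0.18 = 9
  Innovation 95 × 0.29 = 27.55
  Originality 42 × 0.08 = 3.36
  Technical merit 94 × 0.17 = 15.98
  Difficulty 51 × 0.16 = 8.16
Sum = 72.93
Bonus points: 72.93 + 1 = 73.93
Because the Originality minimum was not met, the result is F.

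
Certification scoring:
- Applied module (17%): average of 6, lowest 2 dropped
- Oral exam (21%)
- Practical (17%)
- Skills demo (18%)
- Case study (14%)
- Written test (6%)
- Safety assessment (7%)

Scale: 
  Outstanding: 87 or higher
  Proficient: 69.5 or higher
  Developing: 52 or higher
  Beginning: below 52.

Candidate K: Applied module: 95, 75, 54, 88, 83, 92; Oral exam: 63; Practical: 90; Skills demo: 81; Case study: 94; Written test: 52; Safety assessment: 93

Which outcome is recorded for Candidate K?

Applied module: drop 54, 75 → average of remaining 4 = 358/4 = 89.5
Weighted total:
  Applied module 89.5 × 0.17 = 15.215
  Oral exam 63 × 0.21 = 13.23
  Practical 90 × 0.17 = 15.3
  Skills demo 81 × 0.18 = 14.58
  Case study 94 × 0.14 = 13.16
  Written test 52 × 0.06 = 3.12
  Safety assessment 93 × 0.07 = 6.51
Sum = 81.115
81.115 is ≥ 69.5 and < 87 → Proficient

Proficient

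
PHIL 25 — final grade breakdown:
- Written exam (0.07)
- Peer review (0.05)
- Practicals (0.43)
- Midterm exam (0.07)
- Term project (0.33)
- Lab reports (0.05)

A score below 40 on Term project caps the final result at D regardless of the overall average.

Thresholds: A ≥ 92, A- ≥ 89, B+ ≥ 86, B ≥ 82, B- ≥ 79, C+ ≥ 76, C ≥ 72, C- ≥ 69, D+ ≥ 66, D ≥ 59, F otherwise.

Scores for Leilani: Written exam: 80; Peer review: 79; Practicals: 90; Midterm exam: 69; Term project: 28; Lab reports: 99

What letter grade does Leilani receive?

Term project score 28 < 40: minimum not met.
Weighted total:
  Written exam 80 × 0.07 = 5.6
  Peer review 79 × 0.05 = 3.95
  Practicals 90 × 0.43 = 38.7
  Midterm exam 69 × 0.07 = 4.83
  Term project 28 × 0.33 = 9.24
  Lab reports 99 × 0.05 = 4.95
Sum = 67.27
67.27 would be D+; cap at D applies → D.

D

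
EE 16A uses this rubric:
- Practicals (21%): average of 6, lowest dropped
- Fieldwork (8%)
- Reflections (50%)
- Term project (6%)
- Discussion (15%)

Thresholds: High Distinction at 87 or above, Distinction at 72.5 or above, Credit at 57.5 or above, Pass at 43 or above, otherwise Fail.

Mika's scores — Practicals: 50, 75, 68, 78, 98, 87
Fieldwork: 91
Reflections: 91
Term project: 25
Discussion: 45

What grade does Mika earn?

Practicals: drop 50 → average of remaining 5 = 406/5 = 81.2
Weighted total:
  Practicals 81.2 × 0.21 = 17.052
  Fieldwork 91 × 0.08 = 7.28
  Reflections 91 × 0.5 = 45.5
  Term project 25 × 0.06 = 1.5
  Discussion 45 × 0.15 = 6.75
Sum = 78.082
78.082 is ≥ 72.5 and < 87 → Distinction

Distinction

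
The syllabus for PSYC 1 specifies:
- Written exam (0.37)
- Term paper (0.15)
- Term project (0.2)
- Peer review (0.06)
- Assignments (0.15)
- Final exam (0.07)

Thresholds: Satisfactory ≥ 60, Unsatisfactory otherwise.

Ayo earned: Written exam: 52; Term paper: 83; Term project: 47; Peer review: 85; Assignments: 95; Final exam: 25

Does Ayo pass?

Weighted total:
  Written exam 52 × 0.37 = 19.24
  Term paper 83 × 0.15 = 12.45
  Term project 47 × 0.2 = 9.4
  Peer review 85 × 0.06 = 5.1
  Assignments 95 × 0.15 = 14.25
  Final exam 25 × 0.07 = 1.75
Sum = 62.19
62.19 ≥ 60 → Satisfactory

Satisfactory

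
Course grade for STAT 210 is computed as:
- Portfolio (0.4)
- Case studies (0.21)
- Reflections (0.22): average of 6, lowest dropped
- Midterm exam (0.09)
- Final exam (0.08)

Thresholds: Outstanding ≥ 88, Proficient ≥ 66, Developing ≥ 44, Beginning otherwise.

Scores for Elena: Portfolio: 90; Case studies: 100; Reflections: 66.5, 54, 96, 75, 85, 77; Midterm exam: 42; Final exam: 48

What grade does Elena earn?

Reflections: drop 54 → average of remaining 5 = 399.5/5 = 79.9
Weighted total:
  Portfolio 90 × 0.4 = 36
  Case studies 100 × 0.21 = 21
  Reflections 79.9 × 0.22 = 17.578
  Midterm exam 42 × 0.09 = 3.78
  Final exam 48 × 0.08 = 3.84
Sum = 82.198
82.198 is ≥ 66 and < 88 → Proficient

Proficient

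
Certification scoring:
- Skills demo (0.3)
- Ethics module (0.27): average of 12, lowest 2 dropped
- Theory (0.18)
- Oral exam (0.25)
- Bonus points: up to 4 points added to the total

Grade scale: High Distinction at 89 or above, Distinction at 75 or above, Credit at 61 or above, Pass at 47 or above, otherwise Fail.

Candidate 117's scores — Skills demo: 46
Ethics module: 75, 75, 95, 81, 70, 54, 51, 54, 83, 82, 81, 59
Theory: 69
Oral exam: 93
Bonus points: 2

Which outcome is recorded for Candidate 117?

Ethics module: drop 51, 54 → average of remaining 10 = 755/10 = 75.5
Weighted total:
  Skills demo 46 × 0.3 = 13.8
  Ethics module 75.5 × 0.27 = 20.385
  Theory 69 × 0.18 = 12.42
  Oral exam 93 × 0.25 = 23.25
Sum = 69.855
Bonus points: 69.855 + 2 = 71.855
71.855 is ≥ 61 and < 75 → Credit

Credit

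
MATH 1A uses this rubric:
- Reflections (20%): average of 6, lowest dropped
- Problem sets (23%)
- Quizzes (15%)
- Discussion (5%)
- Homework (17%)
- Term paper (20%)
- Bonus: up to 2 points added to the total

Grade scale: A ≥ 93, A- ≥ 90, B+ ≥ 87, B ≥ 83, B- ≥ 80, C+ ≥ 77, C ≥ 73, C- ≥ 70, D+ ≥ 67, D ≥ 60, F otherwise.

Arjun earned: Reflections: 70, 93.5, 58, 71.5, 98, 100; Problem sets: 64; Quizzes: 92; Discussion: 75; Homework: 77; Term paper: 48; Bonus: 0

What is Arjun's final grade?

C-

Reflections: drop 58 → average of remaining 5 = 433/5 = 86.6
Weighted total:
  Reflections 86.6 × 0.2 = 17.32
  Problem sets 64 × 0.23 = 14.72
  Quizzes 92 × 0.15 = 13.8
  Discussion 75 × 0.05 = 3.75
  Homework 77 × 0.17 = 13.09
  Term paper 48 × 0.2 = 9.6
Sum = 72.28
Bonus: 72.28 + 0 = 72.28
72.28 is ≥ 70 and < 73 → C-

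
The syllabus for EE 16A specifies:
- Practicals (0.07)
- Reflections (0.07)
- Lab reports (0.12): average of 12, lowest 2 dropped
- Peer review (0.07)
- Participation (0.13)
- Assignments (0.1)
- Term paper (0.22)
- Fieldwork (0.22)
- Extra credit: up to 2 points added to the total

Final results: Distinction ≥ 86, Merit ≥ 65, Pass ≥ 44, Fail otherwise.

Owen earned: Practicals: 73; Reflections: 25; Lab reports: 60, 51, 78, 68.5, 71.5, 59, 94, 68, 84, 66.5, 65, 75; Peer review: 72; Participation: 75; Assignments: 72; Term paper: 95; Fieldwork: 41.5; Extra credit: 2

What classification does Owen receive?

Merit

Lab reports: drop 51, 59 → average of remaining 10 = 730.5/10 = 73.05
Weighted total:
  Practicals 73 × 0.07 = 5.11
  Reflections 25 × 0.07 = 1.75
  Lab reports 73.05 × 0.12 = 8.766
  Peer review 72 × 0.07 = 5.04
  Participation 75 × 0.13 = 9.75
  Assignments 72 × 0.1 = 7.2
  Term paper 95 × 0.22 = 20.9
  Fieldwork 41.5 × 0.22 = 9.13
Sum = 67.646
Extra credit: 67.646 + 2 = 69.646
69.646 is ≥ 65 and < 86 → Merit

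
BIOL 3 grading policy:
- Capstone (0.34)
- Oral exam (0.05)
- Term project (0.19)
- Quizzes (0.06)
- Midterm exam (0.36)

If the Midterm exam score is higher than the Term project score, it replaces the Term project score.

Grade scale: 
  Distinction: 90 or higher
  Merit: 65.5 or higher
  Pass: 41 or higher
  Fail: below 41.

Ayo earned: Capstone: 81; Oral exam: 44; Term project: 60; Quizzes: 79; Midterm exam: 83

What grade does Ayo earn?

Midterm exam (83) > Term project (60), so Term project counts as 83.
Weighted total:
  Capstone 81 × 0.34 = 27.54
  Oral exam 44 × 0.05 = 2.2
  Term project 83 × 0.19 = 15.77
  Quizzes 79 × 0.06 = 4.74
  Midterm exam 83 × 0.36 = 29.88
Sum = 80.13
80.13 is ≥ 65.5 and < 90 → Merit

Merit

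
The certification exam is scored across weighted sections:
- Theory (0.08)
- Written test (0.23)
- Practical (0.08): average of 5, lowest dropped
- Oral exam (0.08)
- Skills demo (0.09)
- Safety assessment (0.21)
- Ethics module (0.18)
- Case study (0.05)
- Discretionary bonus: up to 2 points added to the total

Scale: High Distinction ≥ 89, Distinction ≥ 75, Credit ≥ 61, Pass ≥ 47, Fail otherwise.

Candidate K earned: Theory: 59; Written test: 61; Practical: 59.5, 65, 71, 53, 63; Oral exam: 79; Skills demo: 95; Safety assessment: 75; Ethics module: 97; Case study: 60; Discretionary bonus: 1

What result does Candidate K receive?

Distinction

Practical: drop 53 → average of remaining 4 = 258.5/4 = 64.625
Weighted total:
  Theory 59 × 0.08 = 4.72
  Written test 61 × 0.23 = 14.03
  Practical 64.625 × 0.08 = 5.17
  Oral exam 79 × 0.08 = 6.32
  Skills demo 95 × 0.09 = 8.55
  Safety assessment 75 × 0.21 = 15.75
  Ethics module 97 × 0.18 = 17.46
  Case study 60 × 0.05 = 3
Sum = 75
Discretionary bonus: 75 + 1 = 76
76 is ≥ 75 and < 89 → Distinction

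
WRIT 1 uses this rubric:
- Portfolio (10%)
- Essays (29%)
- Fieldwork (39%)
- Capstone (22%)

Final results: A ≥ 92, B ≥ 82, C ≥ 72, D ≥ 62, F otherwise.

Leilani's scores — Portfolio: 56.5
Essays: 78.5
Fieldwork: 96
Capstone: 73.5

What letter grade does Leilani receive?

Weighted total:
  Portfolio 56.5 × 0.1 = 5.65
  Essays 78.5 × 0.29 = 22.765
  Fieldwork 96 × 0.39 = 37.44
  Capstone 73.5 × 0.22 = 16.17
Sum = 82.025
82.025 is ≥ 82 and < 92 → B

B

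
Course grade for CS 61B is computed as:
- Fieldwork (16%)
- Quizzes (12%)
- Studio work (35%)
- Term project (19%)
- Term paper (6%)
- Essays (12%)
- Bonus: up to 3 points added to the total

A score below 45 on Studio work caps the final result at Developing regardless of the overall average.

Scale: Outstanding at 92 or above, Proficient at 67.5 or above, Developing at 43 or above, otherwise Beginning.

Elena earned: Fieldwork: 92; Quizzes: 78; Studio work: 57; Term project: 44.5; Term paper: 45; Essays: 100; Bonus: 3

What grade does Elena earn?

Studio work score 57 ≥ 45: minimum met.
Weighted total:
  Fieldwork 92 × 0.16 = 14.72
  Quizzes 78 × 0.12 = 9.36
  Studio work 57 × 0.35 = 19.95
  Term project 44.5 × 0.19 = 8.455
  Term paper 45 × 0.06 = 2.7
  Essays 100 × 0.12 = 12
Sum = 67.185
Bonus: 67.185 + 3 = 70.185
70.185 is ≥ 67.5 and < 92 → Proficient

Proficient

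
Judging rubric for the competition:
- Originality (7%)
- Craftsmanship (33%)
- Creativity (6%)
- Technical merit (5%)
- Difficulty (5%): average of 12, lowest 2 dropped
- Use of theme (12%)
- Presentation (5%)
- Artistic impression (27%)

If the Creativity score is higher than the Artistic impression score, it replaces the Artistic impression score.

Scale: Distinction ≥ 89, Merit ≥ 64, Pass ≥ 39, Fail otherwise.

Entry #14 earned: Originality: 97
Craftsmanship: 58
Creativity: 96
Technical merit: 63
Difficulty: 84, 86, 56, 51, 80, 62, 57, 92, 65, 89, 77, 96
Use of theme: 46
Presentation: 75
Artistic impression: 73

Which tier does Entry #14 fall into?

Difficulty: drop 51, 56 → average of remaining 10 = 788/10 = 78.8
Creativity (96) > Artistic impression (73), so Artistic impression counts as 96.
Weighted total:
  Originality 97 × 0.07 = 6.79
  Craftsmanship 58 × 0.33 = 19.14
  Creativity 96 × 0.06 = 5.76
  Technical merit 63 × 0.05 = 3.15
  Difficulty 78.8 × 0.05 = 3.94
  Use of theme 46 × 0.12 = 5.52
  Presentation 75 × 0.05 = 3.75
  Artistic impression 96 × 0.27 = 25.92
Sum = 73.97
73.97 is ≥ 64 and < 89 → Merit

Merit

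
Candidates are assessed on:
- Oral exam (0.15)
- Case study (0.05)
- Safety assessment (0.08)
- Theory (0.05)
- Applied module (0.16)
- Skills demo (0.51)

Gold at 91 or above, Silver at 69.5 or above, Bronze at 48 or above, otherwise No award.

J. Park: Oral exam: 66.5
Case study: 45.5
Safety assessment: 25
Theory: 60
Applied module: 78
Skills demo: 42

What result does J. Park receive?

Weighted total:
  Oral exam 66.5 × 0.15 = 9.975
  Case study 45.5 × 0.05 = 2.275
  Safety assessment 25 × 0.08 = 2
  Theory 60 × 0.05 = 3
  Applied module 78 × 0.16 = 12.48
  Skills demo 42 × 0.51 = 21.42
Sum = 51.15
51.15 is ≥ 48 and < 69.5 → Bronze

Bronze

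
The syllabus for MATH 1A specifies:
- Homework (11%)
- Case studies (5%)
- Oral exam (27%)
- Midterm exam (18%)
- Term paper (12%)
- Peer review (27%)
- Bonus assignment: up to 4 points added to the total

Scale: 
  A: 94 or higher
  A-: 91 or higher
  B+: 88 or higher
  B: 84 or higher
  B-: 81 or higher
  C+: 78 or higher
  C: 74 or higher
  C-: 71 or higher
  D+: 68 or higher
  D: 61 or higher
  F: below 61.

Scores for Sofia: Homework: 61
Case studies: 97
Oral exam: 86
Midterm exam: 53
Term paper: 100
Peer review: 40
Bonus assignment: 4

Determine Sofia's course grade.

C-

Weighted total:
  Homework 61 × 0.11 = 6.71
  Case studies 97 × 0.05 = 4.85
  Oral exam 86 × 0.27 = 23.22
  Midterm exam 53 × 0.18 = 9.54
  Term paper 100 × 0.12 = 12
  Peer review 40 × 0.27 = 10.8
Sum = 67.12
Bonus assignment: 67.12 + 4 = 71.12
71.12 is ≥ 71 and < 74 → C-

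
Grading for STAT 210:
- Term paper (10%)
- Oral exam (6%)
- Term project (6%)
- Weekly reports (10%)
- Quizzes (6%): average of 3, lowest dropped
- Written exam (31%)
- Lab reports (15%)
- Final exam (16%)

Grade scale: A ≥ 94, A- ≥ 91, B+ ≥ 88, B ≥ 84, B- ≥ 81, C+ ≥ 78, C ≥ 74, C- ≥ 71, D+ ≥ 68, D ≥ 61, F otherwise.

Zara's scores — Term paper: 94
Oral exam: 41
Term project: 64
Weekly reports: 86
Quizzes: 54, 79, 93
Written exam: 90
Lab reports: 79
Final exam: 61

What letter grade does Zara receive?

C+

Quizzes: drop 54 → average of remaining 2 = 172/2 = 86
Weighted total:
  Term paper 94 × 0.1 = 9.4
  Oral exam 41 × 0.06 = 2.46
  Term project 64 × 0.06 = 3.84
  Weekly reports 86 × 0.1 = 8.6
  Quizzes 86 × 0.06 = 5.16
  Written exam 90 × 0.31 = 27.9
  Lab reports 79 × 0.15 = 11.85
  Final exam 61 × 0.16 = 9.76
Sum = 78.97
78.97 is ≥ 78 and < 81 → C+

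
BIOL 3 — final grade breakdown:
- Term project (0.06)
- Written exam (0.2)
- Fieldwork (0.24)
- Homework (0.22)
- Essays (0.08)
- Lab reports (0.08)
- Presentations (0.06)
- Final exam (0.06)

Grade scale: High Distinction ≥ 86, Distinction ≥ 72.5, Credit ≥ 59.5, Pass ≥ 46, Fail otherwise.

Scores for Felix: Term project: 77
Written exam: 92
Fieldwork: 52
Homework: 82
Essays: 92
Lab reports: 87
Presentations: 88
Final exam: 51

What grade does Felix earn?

Weighted total:
  Term project 77 × 0.06 = 4.62
  Written exam 92 × 0.2 = 18.4
  Fieldwork 52 × 0.24 = 12.48
  Homework 82 × 0.22 = 18.04
  Essays 92 × 0.08 = 7.36
  Lab reports 87 × 0.08 = 6.96
  Presentations 88 × 0.06 = 5.28
  Final exam 51 × 0.06 = 3.06
Sum = 76.2
76.2 is ≥ 72.5 and < 86 → Distinction

Distinction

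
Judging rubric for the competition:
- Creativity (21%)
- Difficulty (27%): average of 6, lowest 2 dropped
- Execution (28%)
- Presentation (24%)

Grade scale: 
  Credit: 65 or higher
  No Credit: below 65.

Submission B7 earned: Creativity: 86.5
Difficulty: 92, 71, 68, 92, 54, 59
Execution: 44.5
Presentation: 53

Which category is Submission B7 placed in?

Difficulty: drop 54, 59 → average of remaining 4 = 323/4 = 80.75
Weighted total:
  Creativity 86.5 × 0.21 = 18.165
  Difficulty 80.75 × 0.27 = 21.8025
  Execution 44.5 × 0.28 = 12.46
  Presentation 53 × 0.24 = 12.72
Sum = 65.1475
65.1475 ≥ 65 → Credit

Credit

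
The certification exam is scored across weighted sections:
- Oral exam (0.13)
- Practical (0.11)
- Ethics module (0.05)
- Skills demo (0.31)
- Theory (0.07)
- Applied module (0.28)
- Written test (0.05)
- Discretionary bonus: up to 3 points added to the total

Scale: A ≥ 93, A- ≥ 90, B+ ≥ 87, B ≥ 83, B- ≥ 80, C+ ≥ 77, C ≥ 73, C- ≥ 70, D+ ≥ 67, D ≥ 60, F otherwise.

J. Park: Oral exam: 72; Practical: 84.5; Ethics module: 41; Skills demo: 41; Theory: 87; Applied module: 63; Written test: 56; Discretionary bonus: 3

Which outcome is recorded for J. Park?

Weighted total:
  Oral exam 72 × 0.13 = 9.36
  Practical 84.5 × 0.11 = 9.295
  Ethics module 41 × 0.05 = 2.05
  Skills demo 41 × 0.31 = 12.71
  Theory 87 × 0.07 = 6.09
  Applied module 63 × 0.28 = 17.64
  Written test 56 × 0.05 = 2.8
Sum = 59.945
Discretionary bonus: 59.945 + 3 = 62.945
62.945 is ≥ 60 and < 67 → D

D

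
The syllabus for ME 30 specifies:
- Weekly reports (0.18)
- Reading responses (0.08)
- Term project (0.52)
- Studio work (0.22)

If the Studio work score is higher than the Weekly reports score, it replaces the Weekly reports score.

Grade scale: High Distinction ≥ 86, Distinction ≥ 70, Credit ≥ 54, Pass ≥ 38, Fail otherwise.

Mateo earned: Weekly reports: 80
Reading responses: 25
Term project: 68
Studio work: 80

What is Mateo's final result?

Studio work (80) ≤ Weekly reports (80), so Weekly reports stays at 80.
Weighted total:
  Weekly reports 80 × 0.18 = 14.4
  Reading responses 25 × 0.08 = 2
  Term project 68 × 0.52 = 35.36
  Studio work 80 × 0.22 = 17.6
Sum = 69.36
69.36 is ≥ 54 and < 70 → Credit

Credit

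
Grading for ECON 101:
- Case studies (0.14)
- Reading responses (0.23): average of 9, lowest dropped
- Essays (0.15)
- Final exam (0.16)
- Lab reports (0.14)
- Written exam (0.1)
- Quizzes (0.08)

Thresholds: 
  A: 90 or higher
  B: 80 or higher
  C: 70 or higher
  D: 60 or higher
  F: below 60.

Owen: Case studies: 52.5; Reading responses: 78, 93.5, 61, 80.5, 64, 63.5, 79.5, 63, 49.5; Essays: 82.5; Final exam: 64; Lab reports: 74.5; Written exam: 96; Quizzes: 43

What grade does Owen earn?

C

Reading responses: drop 49.5 → average of remaining 8 = 583/8 = 72.875
Weighted total:
  Case studies 52.5 × 0.14 = 7.35
  Reading responses 72.875 × 0.23 = 16.76125
  Essays 82.5 × 0.15 = 12.375
  Final exam 64 × 0.16 = 10.24
  Lab reports 74.5 × 0.14 = 10.43
  Written exam 96 × 0.1 = 9.6
  Quizzes 43 × 0.08 = 3.44
Sum = 70.19625
70.19625 is ≥ 70 and < 80 → C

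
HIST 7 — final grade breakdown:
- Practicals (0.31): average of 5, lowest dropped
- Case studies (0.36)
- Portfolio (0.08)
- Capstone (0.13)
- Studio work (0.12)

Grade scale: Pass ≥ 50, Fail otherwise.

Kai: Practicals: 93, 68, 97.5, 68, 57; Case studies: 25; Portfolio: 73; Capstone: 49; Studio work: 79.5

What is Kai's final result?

Pass

Practicals: drop 57 → average of remaining 4 = 326.5/4 = 81.625
Weighted total:
  Practicals 81.625 × 0.31 = 25.30375
  Case studies 25 × 0.36 = 9
  Portfolio 73 × 0.08 = 5.84
  Capstone 49 × 0.13 = 6.37
  Studio work 79.5 × 0.12 = 9.54
Sum = 56.05375
56.05375 ≥ 50 → Pass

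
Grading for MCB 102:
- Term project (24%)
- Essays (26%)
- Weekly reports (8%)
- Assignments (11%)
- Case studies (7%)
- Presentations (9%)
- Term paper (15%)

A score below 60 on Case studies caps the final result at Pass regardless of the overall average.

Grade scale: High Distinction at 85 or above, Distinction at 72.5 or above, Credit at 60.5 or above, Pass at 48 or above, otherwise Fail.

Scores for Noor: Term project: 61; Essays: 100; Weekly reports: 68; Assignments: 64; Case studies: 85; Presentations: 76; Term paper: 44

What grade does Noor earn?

Distinction

Case studies score 85 ≥ 60: minimum met.
Weighted total:
  Term project 61 × 0.24 = 14.64
  Essays 100 × 0.26 = 26
  Weekly reports 68 × 0.08 = 5.44
  Assignments 64 × 0.11 = 7.04
  Case studies 85 × 0.07 = 5.95
  Presentations 76 × 0.09 = 6.84
  Term paper 44 × 0.15 = 6.6
Sum = 72.51
72.51 is ≥ 72.5 and < 85 → Distinction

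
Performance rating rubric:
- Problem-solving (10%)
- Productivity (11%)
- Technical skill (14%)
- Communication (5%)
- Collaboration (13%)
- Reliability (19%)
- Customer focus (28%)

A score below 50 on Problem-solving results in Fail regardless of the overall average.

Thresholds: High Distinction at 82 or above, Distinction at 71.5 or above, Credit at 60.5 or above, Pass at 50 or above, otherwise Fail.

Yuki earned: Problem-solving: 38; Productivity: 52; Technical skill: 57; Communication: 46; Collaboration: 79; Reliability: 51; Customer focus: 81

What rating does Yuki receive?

Fail

Problem-solving score 38 < 50: minimum not met.
Weighted total:
  Problem-solving 38 × 0.1 = 3.8
  Productivity 52 × 0.11 = 5.72
  Technical skill 57 × 0.14 = 7.98
  Communication 46 × 0.05 = 2.3
  Collaboration 79 × 0.13 = 10.27
  Reliability 51 × 0.19 = 9.69
  Customer focus 81 × 0.28 = 22.68
Sum = 62.44
Because the Problem-solving minimum was not met, the result is Fail.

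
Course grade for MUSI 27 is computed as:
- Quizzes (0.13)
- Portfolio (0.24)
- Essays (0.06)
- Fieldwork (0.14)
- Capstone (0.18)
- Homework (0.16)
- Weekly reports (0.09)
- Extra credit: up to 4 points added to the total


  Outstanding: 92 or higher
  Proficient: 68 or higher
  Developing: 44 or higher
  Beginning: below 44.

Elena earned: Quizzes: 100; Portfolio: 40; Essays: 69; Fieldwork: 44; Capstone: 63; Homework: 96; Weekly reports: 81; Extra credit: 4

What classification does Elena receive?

Weighted total:
  Quizzes 100 × 0.13 = 13
  Portfolio 40 × 0.24 = 9.6
  Essays 69 × 0.06 = 4.14
  Fieldwork 44 × 0.14 = 6.16
  Capstone 63 × 0.18 = 11.34
  Homework 96 × 0.16 = 15.36
  Weekly reports 81 × 0.09 = 7.29
Sum = 66.89
Extra credit: 66.89 + 4 = 70.89
70.89 is ≥ 68 and < 92 → Proficient

Proficient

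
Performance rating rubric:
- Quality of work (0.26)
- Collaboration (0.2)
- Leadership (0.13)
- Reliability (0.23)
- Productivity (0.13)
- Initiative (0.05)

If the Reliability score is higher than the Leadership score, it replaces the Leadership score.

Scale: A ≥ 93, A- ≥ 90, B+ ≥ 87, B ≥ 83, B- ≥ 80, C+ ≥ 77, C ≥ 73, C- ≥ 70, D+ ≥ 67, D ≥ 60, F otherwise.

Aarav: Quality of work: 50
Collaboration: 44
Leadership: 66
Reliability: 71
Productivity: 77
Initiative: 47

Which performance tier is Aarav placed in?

Reliability (71) > Leadership (66), so Leadership counts as 71.
Weighted total:
  Quality of work 50 × 0.26 = 13
  Collaboration 44 × 0.2 = 8.8
  Leadership 71 × 0.13 = 9.23
  Reliability 71 × 0.23 = 16.33
  Productivity 77 × 0.13 = 10.01
  Initiative 47 × 0.05 = 2.35
Sum = 59.72
59.72 < 60 → F

F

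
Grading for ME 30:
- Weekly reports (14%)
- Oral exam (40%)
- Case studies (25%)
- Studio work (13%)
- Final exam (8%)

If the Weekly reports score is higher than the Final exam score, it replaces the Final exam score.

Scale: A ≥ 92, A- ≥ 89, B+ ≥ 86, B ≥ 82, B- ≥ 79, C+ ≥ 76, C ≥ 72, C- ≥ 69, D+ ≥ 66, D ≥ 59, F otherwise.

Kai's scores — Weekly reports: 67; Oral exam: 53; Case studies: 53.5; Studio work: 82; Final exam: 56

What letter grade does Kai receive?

Weekly reports (67) > Final exam (56), so Final exam counts as 67.
Weighted total:
  Weekly reports 67 × 0.14 = 9.38
  Oral exam 53 × 0.4 = 21.2
  Case studies 53.5 × 0.25 = 13.375
  Studio work 82 × 0.13 = 10.66
  Final exam 67 × 0.08 = 5.36
Sum = 59.975
59.975 is ≥ 59 and < 66 → D

D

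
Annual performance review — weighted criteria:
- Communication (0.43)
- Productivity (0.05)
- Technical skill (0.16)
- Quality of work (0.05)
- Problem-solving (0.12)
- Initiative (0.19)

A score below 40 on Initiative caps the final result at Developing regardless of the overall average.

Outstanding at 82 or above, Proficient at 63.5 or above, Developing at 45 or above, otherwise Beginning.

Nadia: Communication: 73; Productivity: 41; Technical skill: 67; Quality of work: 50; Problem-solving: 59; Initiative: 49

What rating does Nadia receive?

Initiative score 49 ≥ 40: minimum met.
Weighted total:
  Communication 73 × 0.43 = 31.39
  Productivity 41 × 0.05 = 2.05
  Technical skill 67 × 0.16 = 10.72
  Quality of work 50 × 0.05 = 2.5
  Problem-solving 59 × 0.12 = 7.08
  Initiative 49 × 0.19 = 9.31
Sum = 63.05
63.05 is ≥ 45 and < 63.5 → Developing

Developing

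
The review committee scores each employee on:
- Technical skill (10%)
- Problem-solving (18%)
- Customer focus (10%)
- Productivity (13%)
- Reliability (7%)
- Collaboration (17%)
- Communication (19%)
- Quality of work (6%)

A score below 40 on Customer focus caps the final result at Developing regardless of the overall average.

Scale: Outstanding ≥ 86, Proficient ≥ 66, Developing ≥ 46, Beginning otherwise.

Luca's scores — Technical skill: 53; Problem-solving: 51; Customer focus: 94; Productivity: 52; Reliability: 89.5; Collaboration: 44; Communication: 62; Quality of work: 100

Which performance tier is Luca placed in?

Developing

Customer focus score 94 ≥ 40: minimum met.
Weighted total:
  Technical skill 53 × 0.1 = 5.3
  Problem-solving 51 × 0.18 = 9.18
  Customer focus 94 × 0.1 = 9.4
  Productivity 52 × 0.13 = 6.76
  Reliability 89.5 × 0.07 = 6.265
  Collaboration 44 × 0.17 = 7.48
  Communication 62 × 0.19 = 11.78
  Quality of work 100 × 0.06 = 6
Sum = 62.165
62.165 is ≥ 46 and < 66 → Developing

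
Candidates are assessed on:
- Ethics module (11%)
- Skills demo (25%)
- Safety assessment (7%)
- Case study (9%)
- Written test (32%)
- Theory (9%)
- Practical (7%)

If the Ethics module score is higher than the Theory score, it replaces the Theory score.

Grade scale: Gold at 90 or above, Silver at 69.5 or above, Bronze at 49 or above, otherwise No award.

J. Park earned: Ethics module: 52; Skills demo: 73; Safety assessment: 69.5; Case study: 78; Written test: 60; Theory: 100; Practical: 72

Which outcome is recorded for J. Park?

Bronze

Ethics module (52) ≤ Theory (100), so Theory stays at 100.
Weighted total:
  Ethics module 52 × 0.11 = 5.72
  Skills demo 73 × 0.25 = 18.25
  Safety assessment 69.5 × 0.07 = 4.865
  Case study 78 × 0.09 = 7.02
  Written test 60 × 0.32 = 19.2
  Theory 100 × 0.09 = 9
  Practical 72 × 0.07 = 5.04
Sum = 69.095
69.095 is ≥ 49 and < 69.5 → Bronze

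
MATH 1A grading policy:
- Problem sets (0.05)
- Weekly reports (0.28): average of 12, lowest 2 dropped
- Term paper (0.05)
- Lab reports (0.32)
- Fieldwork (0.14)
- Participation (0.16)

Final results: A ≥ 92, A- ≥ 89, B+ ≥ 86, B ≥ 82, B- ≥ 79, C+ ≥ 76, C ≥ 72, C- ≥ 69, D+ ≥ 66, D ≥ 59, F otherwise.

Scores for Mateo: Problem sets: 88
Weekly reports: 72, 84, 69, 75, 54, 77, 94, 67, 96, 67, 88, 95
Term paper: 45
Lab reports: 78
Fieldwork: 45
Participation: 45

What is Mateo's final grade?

Weekly reports: drop 54, 67 → average of remaining 10 = 817/10 = 81.7
Weighted total:
  Problem sets 88 × 0.05 = 4.4
  Weekly reports 81.7 × 0.28 = 22.876
  Term paper 45 × 0.05 = 2.25
  Lab reports 78 × 0.32 = 24.96
  Fieldwork 45 × 0.14 = 6.3
  Participation 45 × 0.16 = 7.2
Sum = 67.986
67.986 is ≥ 66 and < 69 → D+

D+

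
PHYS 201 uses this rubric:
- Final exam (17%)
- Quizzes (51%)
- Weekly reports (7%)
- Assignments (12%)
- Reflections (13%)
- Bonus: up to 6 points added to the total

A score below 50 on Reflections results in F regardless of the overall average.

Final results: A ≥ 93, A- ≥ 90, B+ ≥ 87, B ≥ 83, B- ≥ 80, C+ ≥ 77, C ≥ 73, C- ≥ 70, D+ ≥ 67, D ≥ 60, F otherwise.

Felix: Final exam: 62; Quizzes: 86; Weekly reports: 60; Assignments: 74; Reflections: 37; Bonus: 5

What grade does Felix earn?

Reflections score 37 < 50: minimum not met.
Weighted total:
  Final exam 62 × 0.17 = 10.54
  Quizzes 86 × 0.51 = 43.86
  Weekly reports 60 × 0.07 = 4.2
  Assignments 74 × 0.12 = 8.88
  Reflections 37 × 0.13 = 4.81
Sum = 72.29
Bonus: 72.29 + 5 = 77.29
Because the Reflections minimum was not met, the result is F.

F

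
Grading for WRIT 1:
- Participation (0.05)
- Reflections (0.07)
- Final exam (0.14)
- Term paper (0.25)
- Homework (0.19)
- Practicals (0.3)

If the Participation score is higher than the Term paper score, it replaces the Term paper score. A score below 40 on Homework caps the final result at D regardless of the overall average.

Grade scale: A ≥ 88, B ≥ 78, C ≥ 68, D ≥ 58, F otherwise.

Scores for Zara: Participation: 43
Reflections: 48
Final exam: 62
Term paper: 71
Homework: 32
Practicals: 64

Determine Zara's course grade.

Participation (43) ≤ Term paper (71), so Term paper stays at 71.
Homework score 32 < 40: minimum not met.
Weighted total:
  Participation 43 × 0.05 = 2.15
  Reflections 48 × 0.07 = 3.36
  Final exam 62 × 0.14 = 8.68
  Term paper 71 × 0.25 = 17.75
  Homework 32 × 0.19 = 6.08
  Practicals 64 × 0.3 = 19.2
Sum = 57.22
57.22 would be F; cap at D applies → F.

F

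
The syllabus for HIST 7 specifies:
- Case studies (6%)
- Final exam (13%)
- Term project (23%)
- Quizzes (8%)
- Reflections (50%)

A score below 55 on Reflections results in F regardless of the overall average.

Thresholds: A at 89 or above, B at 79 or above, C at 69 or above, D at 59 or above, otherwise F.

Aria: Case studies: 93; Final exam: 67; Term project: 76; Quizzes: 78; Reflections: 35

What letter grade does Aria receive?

F

Reflections score 35 < 55: minimum not met.
Weighted total:
  Case studies 93 × 0.06 = 5.58
  Final exam 67 × 0.13 = 8.71
  Term project 76 × 0.23 = 17.48
  Quizzes 78 × 0.08 = 6.24
  Reflections 35 × 0.5 = 17.5
Sum = 55.51
Because the Reflections minimum was not met, the result is F.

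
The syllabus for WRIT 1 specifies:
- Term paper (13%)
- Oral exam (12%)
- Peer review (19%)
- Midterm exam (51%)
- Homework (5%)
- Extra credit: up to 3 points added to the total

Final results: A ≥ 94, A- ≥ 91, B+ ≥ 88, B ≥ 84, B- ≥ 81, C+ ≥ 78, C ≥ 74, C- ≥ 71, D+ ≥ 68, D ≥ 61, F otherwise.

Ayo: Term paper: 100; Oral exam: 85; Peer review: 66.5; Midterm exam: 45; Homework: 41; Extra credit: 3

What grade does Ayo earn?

Weighted total:
  Term paper 100 × 0.13 = 13
  Oral exam 85 × 0.12 = 10.2
  Peer review 66.5 × 0.19 = 12.635
  Midterm exam 45 × 0.51 = 22.95
  Homework 41 × 0.05 = 2.05
Sum = 60.835
Extra credit: 60.835 + 3 = 63.835
63.835 is ≥ 61 and < 68 → D

D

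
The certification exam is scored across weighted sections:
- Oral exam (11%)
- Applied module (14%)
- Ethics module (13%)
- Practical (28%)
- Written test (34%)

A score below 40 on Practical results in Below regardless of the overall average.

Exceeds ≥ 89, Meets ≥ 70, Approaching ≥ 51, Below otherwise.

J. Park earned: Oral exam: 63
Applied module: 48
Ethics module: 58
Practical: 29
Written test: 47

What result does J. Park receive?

Below

Practical score 29 < 40: minimum not met.
Weighted total:
  Oral exam 63 × 0.11 = 6.93
  Applied module 48 × 0.14 = 6.72
  Ethics module 58 × 0.13 = 7.54
  Practical 29 × 0.28 = 8.12
  Written test 47 × 0.34 = 15.98
Sum = 45.29
Because the Practical minimum was not met, the result is Below.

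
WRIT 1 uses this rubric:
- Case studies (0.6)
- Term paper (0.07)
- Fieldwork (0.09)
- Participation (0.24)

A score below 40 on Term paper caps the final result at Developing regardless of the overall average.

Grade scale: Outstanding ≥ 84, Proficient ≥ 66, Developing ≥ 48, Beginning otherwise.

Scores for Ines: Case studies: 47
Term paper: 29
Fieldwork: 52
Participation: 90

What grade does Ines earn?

Term paper score 29 < 40: minimum not met.
Weighted total:
  Case studies 47 × 0.6 = 28.2
  Term paper 29 × 0.07 = 2.03
  Fieldwork 52 × 0.09 = 4.68
  Participation 90 × 0.24 = 21.6
Sum = 56.51
56.51 would be Developing; cap at Developing applies → Developing.

Developing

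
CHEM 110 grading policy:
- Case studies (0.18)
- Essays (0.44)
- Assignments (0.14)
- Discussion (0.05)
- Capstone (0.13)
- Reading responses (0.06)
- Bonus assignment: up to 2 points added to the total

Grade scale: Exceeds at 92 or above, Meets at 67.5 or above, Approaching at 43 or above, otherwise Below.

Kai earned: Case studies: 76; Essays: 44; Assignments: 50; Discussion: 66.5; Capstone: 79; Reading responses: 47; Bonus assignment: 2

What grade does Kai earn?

Weighted total:
  Case studies 76 × 0.18 = 13.68
  Essays 44 × 0.44 = 19.36
  Assignments 50 × 0.14 = 7
  Discussion 66.5 × 0.05 = 3.325
  Capstone 79 × 0.13 = 10.27
  Reading responses 47 × 0.06 = 2.82
Sum = 56.455
Bonus assignment: 56.455 + 2 = 58.455
58.455 is ≥ 43 and < 67.5 → Approaching

Approaching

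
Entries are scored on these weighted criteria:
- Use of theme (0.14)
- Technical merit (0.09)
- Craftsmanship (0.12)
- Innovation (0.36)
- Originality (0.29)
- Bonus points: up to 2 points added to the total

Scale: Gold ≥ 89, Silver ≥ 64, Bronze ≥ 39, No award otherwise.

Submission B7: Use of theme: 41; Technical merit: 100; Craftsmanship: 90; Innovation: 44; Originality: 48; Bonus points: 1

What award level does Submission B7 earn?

Bronze

Weighted total:
  Use of theme 41 × 0.14 = 5.74
  Technical merit 100 × 0.09 = 9
  Craftsmanship 90 × 0.12 = 10.8
  Innovation 44 × 0.36 = 15.84
  Originality 48 × 0.29 = 13.92
Sum = 55.3
Bonus points: 55.3 + 1 = 56.3
56.3 is ≥ 39 and < 64 → Bronze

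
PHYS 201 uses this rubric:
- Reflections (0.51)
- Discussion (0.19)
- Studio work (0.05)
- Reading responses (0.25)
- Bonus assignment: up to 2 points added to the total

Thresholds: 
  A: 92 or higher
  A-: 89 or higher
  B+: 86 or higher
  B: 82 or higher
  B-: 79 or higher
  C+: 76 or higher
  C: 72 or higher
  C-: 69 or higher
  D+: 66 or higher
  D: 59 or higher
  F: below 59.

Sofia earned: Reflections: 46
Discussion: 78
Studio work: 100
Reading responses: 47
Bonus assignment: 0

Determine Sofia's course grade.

Weighted total:
  Reflections 46 × 0.51 = 23.46
  Discussion 78 × 0.19 = 14.82
  Studio work 100 × 0.05 = 5
  Reading responses 47 × 0.25 = 11.75
Sum = 55.03
Bonus assignment: 55.03 + 0 = 55.03
55.03 < 59 → F

F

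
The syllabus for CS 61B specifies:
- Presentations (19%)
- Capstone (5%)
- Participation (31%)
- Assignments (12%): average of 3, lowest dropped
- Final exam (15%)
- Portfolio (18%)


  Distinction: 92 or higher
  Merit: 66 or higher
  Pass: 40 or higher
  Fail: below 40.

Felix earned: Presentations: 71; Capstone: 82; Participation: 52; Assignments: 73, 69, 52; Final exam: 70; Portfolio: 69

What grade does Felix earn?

Assignments: drop 52 → average of remaining 2 = 142/2 = 71
Weighted total:
  Presentations 71 × 0.19 = 13.49
  Capstone 82 × 0.05 = 4.1
  Participation 52 × 0.31 = 16.12
  Assignments 71 × 0.12 = 8.52
  Final exam 70 × 0.15 = 10.5
  Portfolio 69 × 0.18 = 12.42
Sum = 65.15
65.15 is ≥ 40 and < 66 → Pass

Pass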